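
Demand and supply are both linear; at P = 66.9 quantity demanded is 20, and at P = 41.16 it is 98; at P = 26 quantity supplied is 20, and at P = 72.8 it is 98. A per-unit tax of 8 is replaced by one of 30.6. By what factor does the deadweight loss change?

14.631

Demand slope = (41.16 − 66.9)/(98 − 20) = −0.33, so P = 73.5 − 0.33Q.
Supply slope = (72.8 − 26)/(98 − 20) = 0.6, so P = 14 + 0.6Q.
Competitive equilibrium: 73.5 − 0.33Q = 14 + 0.6Q → Q* = 63.9785, P* = 52.3871.
For a per-unit tax t: ΔQ = t/0.93, so DWL = ½·t·(t/0.93) = t²/1.86.
At t = 8: DWL = 34.409. At t = 30.6: DWL = 503.419.
Ratio = (30.6/8)² = 14.631.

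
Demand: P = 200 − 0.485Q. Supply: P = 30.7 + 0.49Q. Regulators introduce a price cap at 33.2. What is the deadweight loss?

Competitive equilibrium: 200 − 0.485Q = 30.7 + 0.49Q → Q* = 173.641, P* = 115.7841.
At the ceiling P = 33.2, quantity supplied = (33.2 − 30.7)/0.49 = 5.102.
Willingness to pay at Q' = 5.102: 200 − 0.485·5.102 = 197.5255.
ΔQ = 173.641 − 5.102 = 168.539; wedge = 197.5255 − 33.2 = 164.3255.
Welfare loss = ½ × 168.539 × 164.3255 = 13847.63.

13847.63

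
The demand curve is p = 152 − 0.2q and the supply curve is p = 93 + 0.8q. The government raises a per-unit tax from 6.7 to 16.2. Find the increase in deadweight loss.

Competitive equilibrium: 152 − 0.2q = 93 + 0.8q → q* = 59, p* = 140.2.
For a per-unit tax t: Δq = t/1, so DWL = ½·t·(t/1) = t²/2.
At t = 6.7: DWL = 22.445. At t = 16.2: DWL = 131.22.
Increase = 131.22 − 22.445 = 108.775.

108.775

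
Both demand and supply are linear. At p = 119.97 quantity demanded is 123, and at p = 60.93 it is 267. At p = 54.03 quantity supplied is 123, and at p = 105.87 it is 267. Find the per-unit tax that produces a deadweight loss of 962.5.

38.5

Demand slope = (60.93 − 119.97)/(267 − 123) = −0.41, so p = 170.4 − 0.41q.
Supply slope = (105.87 − 54.03)/(267 − 123) = 0.36, so p = 9.75 + 0.36q.
Competitive equilibrium: 170.4 − 0.41q = 9.75 + 0.36q → q* = 208.6364, p* = 84.8591.
A tax t gives Δq = t/0.77 and wedge t, so DWL = t²/1.54.
t²/1.54 = 962.5 → t² = 1482.25 → t = 38.5.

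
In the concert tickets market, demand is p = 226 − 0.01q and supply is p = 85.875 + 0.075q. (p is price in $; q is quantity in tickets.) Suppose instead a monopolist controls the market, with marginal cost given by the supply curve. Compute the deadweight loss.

Competitive equilibrium: 226 − 0.01q = 85.875 + 0.075q → q* = 1648.5294, p* = 209.5147.
Marginal revenue: MR = 226 − 0.02q. Set MR = MC: 226 − 0.02q = 85.875 + 0.075q → q_m = 1475.
Price p_m = 226 − 0.01·1475 = 211.25; MC(q_m) = 85.875 + 0.075·1475 = 196.5.
Competitive q* = 1648.5294, so Δq = 173.5294; wedge = 211.25 − 196.5 = 14.75.
Deadweight loss = ½ × 173.5294 × 14.75 = $1279.78.

$1279.78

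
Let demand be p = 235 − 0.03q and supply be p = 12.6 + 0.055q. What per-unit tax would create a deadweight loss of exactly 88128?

122.4

Competitive equilibrium: 235 − 0.03q = 12.6 + 0.055q → q* = 2616.4706, p* = 156.5059.
A tax t gives Δq = t/0.085 and wedge t, so DWL = t²/0.17.
t²/0.17 = 88128 → t² = 14981.76 → t = 122.4.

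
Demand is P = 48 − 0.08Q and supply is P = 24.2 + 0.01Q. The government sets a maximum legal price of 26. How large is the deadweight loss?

320.89

Competitive equilibrium: 48 − 0.08Q = 24.2 + 0.01Q → Q* = 264.4444, P* = 26.8444.
At the ceiling P = 26, quantity supplied = (26 − 24.2)/0.01 = 180.
Willingness to pay at Q' = 180: 48 − 0.08·180 = 33.6.
ΔQ = 264.4444 − 180 = 84.4444; wedge = 33.6 − 26 = 7.6.
Deadweight loss = ½ × 84.4444 × 7.6 = 320.89.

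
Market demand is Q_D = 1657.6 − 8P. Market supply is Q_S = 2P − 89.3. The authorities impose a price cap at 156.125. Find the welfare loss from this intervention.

430.82

In inverse form: demand P = 207.2 − 0.125Q, supply P = 44.65 + 0.5Q.
Competitive equilibrium: 207.2 − 0.125Q = 44.65 + 0.5Q → Q* = 260.08, P* = 174.69.
At the ceiling P = 156.125, quantity supplied = (156.125 − 44.65)/0.5 = 222.95.
Willingness to pay at Q' = 222.95: 207.2 − 0.125·222.95 = 179.3313.
ΔQ = 260.08 − 222.95 = 37.13; wedge = 179.3313 − 156.125 = 23.2063.
The triangle = ½ × 37.13 × 23.2063 = 430.82.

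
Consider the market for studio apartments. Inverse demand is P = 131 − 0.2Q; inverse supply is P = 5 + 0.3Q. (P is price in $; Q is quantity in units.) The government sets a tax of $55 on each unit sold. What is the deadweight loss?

Competitive equilibrium: 131 − 0.2Q = 5 + 0.3Q → Q* = 252, P* = 80.6.
With the tax, the buyer price exceeds the seller price by 55: (131 − 0.2Q) − (5 + 0.3Q) = 55 → Q' = 142.
ΔQ = 252 − 142 = 110; the wedge equals the tax, 55.
Deadweight loss = ½ × 110 × 55 = $3025.

$3025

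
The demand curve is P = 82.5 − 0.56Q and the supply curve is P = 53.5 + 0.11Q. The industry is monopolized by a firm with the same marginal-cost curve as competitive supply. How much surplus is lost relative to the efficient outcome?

130.09

Competitive equilibrium: 82.5 − 0.56Q = 53.5 + 0.11Q → Q* = 43.2836, P* = 58.2612.
Marginal revenue: MR = 82.5 − 1.12Q. Set MR = MC: 82.5 − 1.12Q = 53.5 + 0.11Q → Q_m = 23.5772.
Price P_m = 82.5 − 0.56·23.5772 = 69.2968; MC(Q_m) = 53.5 + 0.11·23.5772 = 56.0935.
Competitive Q* = 43.2836, so ΔQ = 19.7064; wedge = 69.2968 − 56.0935 = 13.2033.
Deadweight loss = ½ × 19.7064 × 13.2033 = 130.09.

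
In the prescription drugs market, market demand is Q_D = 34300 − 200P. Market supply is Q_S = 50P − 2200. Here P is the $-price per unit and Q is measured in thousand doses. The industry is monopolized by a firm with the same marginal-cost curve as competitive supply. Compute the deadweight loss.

In inverse form: demand P = 171.5 − 0.005Q, supply P = 44 + 0.02Q.
Competitive equilibrium: 171.5 − 0.005Q = 44 + 0.02Q → Q* = 5100, P* = 146.
Marginal revenue: MR = 171.5 − 0.01Q. Set MR = MC: 171.5 − 0.01Q = 44 + 0.02Q → Q_m = 4250.
Price P_m = 171.5 − 0.005·4250 = 150.25; MC(Q_m) = 44 + 0.02·4250 = 129.
Competitive Q* = 5100, so ΔQ = 850; wedge = 150.25 − 129 = 21.25.
Deadweight loss = ½ × 850 × 21.25 = $9031.25 thousand.

$9031.25 thousand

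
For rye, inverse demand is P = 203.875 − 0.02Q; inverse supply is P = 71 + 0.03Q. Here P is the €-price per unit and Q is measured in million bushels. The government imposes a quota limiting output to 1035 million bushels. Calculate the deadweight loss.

Competitive equilibrium: 203.875 − 0.02Q = 71 + 0.03Q → Q* = 2657.5, P* = 150.725.
At Q = 1035: demand price = 203.875 − 0.02·1035 = 183.175; supply price = 71 + 0.03·1035 = 102.05.
ΔQ = 2657.5 − 1035 = 1622.5; wedge = 183.175 − 102.05 = 81.125.
Welfare loss = ½ × 1622.5 × 81.125 = €65812.66 million.

€65812.66 million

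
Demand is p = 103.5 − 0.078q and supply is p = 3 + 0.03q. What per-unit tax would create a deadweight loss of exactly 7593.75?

40.5

Competitive equilibrium: 103.5 − 0.078q = 3 + 0.03q → q* = 930.5556, p* = 30.9167.
A tax t gives Δq = t/0.108 and wedge t, so DWL = t²/0.216.
t²/0.216 = 7593.75 → t² = 1640.25 → t = 40.5.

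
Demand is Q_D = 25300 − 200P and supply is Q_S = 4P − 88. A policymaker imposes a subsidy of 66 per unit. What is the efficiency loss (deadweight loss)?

8541.18

In inverse form: demand P = 126.5 − 0.005Q, supply P = 22 + 0.25Q.
Competitive equilibrium: 126.5 − 0.005Q = 22 + 0.25Q → Q* = 409.8039, P* = 124.451.
The subsidy lowers effective supply by 66: P = 0.25Q − 44.
New quantity: 126.5 − 0.005Q = 0.25Q − 44 → Q' = 668.6275.
Overproduction ΔQ = 668.6275 − 409.8039 = 258.8236; wedge = subsidy = 66.
Deadweight loss = ½ × 258.8236 × 66 = 8541.18.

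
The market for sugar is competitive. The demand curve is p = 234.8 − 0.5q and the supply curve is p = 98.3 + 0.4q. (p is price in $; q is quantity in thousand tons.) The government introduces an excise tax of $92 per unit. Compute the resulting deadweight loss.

$4702.22 thousand

Competitive equilibrium: 234.8 − 0.5q = 98.3 + 0.4q → q* = 151.66667, p* = 158.96667.
With the tax, the buyer price exceeds the seller price by 92: (234.8 − 0.5q) − (98.3 + 0.4q) = 92 → q' = 49.44444.
Δq = 151.66667 − 49.44444 = 102.22223; the wedge equals the tax, 92.
Welfare loss = ½ × 102.22223 × 92 = $4702.22 thousand.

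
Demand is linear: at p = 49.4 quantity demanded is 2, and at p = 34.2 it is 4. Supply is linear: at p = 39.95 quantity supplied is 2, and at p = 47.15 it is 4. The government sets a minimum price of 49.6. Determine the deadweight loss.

Demand slope = (34.2 − 49.4)/(4 − 2) = −7.6, so p = 64.6 − 7.6q.
Supply slope = (47.15 − 39.95)/(4 − 2) = 3.6, so p = 32.75 + 3.6q.
Competitive equilibrium: 64.6 − 7.6q = 32.75 + 3.6q → q* = 2.8438, p* = 42.9875.
At the floor p = 49.6, quantity demanded = (64.6 − 49.6)/7.6 = 1.9737.
Sellers' marginal cost at q' = 1.9737: 32.75 + 3.6·1.9737 = 39.8553.
Δq = 2.8438 − 1.9737 = 0.8701; wedge = 49.6 − 39.8553 = 9.7447.
The triangle = ½ × 0.8701 × 9.7447 = 4.24.

4.24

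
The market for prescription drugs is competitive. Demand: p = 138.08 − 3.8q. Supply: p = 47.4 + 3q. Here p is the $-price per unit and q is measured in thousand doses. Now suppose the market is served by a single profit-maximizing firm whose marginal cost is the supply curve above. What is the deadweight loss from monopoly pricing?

Competitive equilibrium: 138.08 − 3.8q = 47.4 + 3q → q* = 13.3353, p* = 87.4059.
Marginal revenue: MR = 138.08 − 7.6q. Set MR = MC: 138.08 − 7.6q = 47.4 + 3q → q_m = 8.5547.
Price p_m = 138.08 − 3.8·8.5547 = 105.5721; MC(q_m) = 47.4 + 3·8.5547 = 73.0641.
Competitive q* = 13.3353, so Δq = 4.7806; wedge = 105.5721 − 73.0641 = 32.508.
Welfare loss = ½ × 4.7806 × 32.508 = $77.70 thousand.

$77.70 thousand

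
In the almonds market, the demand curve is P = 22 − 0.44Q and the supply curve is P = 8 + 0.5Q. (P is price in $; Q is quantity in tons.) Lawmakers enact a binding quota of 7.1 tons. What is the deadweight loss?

Competitive equilibrium: 22 − 0.44Q = 8 + 0.5Q → Q* = 14.8936, P* = 15.4468.
At Q = 7.1: demand price = 22 − 0.44·7.1 = 18.876; supply price = 8 + 0.5·7.1 = 11.55.
ΔQ = 14.8936 − 7.1 = 7.7936; wedge = 18.876 − 11.55 = 7.326.
Welfare loss = ½ × 7.7936 × 7.326 = $28.55.

$28.55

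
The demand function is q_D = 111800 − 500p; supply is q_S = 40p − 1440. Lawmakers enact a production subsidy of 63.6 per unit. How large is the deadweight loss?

In inverse form: demand p = 223.6 − 0.002q, supply p = 36 + 0.025q.
Competitive equilibrium: 223.6 − 0.002q = 36 + 0.025q → q* = 6948.1481, p* = 209.7037.
The subsidy lowers effective supply by 63.6: p = 0.025q − 27.6.
New quantity: 223.6 − 0.002q = 0.025q − 27.6 → q' = 9303.7037.
Overproduction Δq = 9303.7037 − 6948.1481 = 2355.5556; wedge = subsidy = 63.6.
DWL = ½ × 2355.5556 × 63.6 = 74906.67.

74906.67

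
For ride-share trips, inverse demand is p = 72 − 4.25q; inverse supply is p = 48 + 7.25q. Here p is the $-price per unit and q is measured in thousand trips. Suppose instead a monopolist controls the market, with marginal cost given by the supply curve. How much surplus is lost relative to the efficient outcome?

Competitive equilibrium: 72 − 4.25q = 48 + 7.25q → q* = 2.087, p* = 63.1304.
Marginal revenue: MR = 72 − 8.5q. Set MR = MC: 72 − 8.5q = 48 + 7.25q → q_m = 1.5238.
Price p_m = 72 − 4.25·1.5238 = 65.5239; MC(q_m) = 48 + 7.25·1.5238 = 59.0476.
Competitive q* = 2.087, so Δq = 0.5632; wedge = 65.5239 − 59.0476 = 6.4763.
Deadweight loss = ½ × 0.5632 × 6.4763 = $1.82 thousand.

$1.82 thousand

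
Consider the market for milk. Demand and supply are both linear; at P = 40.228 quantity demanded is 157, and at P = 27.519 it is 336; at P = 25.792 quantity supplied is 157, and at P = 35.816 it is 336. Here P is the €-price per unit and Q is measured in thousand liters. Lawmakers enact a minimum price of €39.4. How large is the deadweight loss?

€660.75 thousand

Demand slope = (27.519 − 40.228)/(336 − 157) = −0.071, so P = 51.375 − 0.071Q.
Supply slope = (35.816 − 25.792)/(336 − 157) = 0.056, so P = 17 + 0.056Q.
Competitive equilibrium: 51.375 − 0.071Q = 17 + 0.056Q → Q* = 270.6693, P* = 32.1575.
At the floor P = 39.4, quantity demanded = (51.375 − 39.4)/0.071 = 168.662.
Sellers' marginal cost at Q' = 168.662: 17 + 0.056·168.662 = 26.4451.
ΔQ = 270.6693 − 168.662 = 102.0073; wedge = 39.4 − 26.4451 = 12.9549.
Welfare loss = ½ × 102.0073 × 12.9549 = €660.75 thousand.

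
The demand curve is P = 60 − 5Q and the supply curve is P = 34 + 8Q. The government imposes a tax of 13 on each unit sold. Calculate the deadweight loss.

Competitive equilibrium: 60 − 5Q = 34 + 8Q → Q* = 2, P* = 50.
With the tax, the buyer price exceeds the seller price by 13: (60 − 5Q) − (34 + 8Q) = 13 → Q' = 1.
ΔQ = 2 − 1 = 1; the wedge equals the tax, 13.
The triangle = ½ × 1 × 13 = 6.50.

6.50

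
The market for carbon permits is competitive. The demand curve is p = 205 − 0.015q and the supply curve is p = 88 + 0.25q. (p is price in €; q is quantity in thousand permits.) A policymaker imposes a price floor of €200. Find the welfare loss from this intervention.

Competitive equilibrium: 205 − 0.015q = 88 + 0.25q → q* = 441.50943, p* = 198.37736.
At the floor p = 200, quantity demanded = (205 − 200)/0.015 = 333.33333.
Sellers' marginal cost at q' = 333.33333: 88 + 0.25·333.33333 = 171.33333.
Δq = 441.50943 − 333.33333 = 108.1761; wedge = 200 − 171.33333 = 28.66667.
The triangle = ½ × 108.1761 × 28.66667 = €1550.52 thousand.

€1550.52 thousand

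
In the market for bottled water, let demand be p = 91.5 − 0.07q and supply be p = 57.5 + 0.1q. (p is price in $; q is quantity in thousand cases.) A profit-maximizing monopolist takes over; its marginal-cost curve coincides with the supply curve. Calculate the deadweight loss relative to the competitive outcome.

Competitive equilibrium: 91.5 − 0.07q = 57.5 + 0.1q → q* = 200, p* = 77.5.
Marginal revenue: MR = 91.5 − 0.14q. Set MR = MC: 91.5 − 0.14q = 57.5 + 0.1q → q_m = 141.66667.
Price p_m = 91.5 − 0.07·141.66667 = 81.58333; MC(q_m) = 57.5 + 0.1·141.66667 = 71.66667.
Competitive q* = 200, so Δq = 58.33333; wedge = 81.58333 − 71.66667 = 9.91666.
Welfare loss = ½ × 58.33333 × 9.91666 = $289.24 thousand.

$289.24 thousand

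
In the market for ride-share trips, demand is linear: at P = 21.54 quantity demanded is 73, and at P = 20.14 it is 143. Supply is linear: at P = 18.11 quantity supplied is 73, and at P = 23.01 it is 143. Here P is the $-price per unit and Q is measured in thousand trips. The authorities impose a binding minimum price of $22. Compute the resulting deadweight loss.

$168.06 thousand

Demand slope = (20.14 − 21.54)/(143 − 73) = −0.02, so P = 23 − 0.02Q.
Supply slope = (23.01 − 18.11)/(143 − 73) = 0.07, so P = 13 + 0.07Q.
Competitive equilibrium: 23 − 0.02Q = 13 + 0.07Q → Q* = 111.1111, P* = 20.7778.
At the floor P = 22, quantity demanded = (23 − 22)/0.02 = 50.
Sellers' marginal cost at Q' = 50: 13 + 0.07·50 = 16.5.
ΔQ = 111.1111 − 50 = 61.1111; wedge = 22 − 16.5 = 5.5.
Deadweight loss = ½ × 61.1111 × 5.5 = $168.06 thousand.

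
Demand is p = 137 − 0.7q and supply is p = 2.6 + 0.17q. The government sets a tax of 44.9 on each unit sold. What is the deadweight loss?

1158.63

Competitive equilibrium: 137 − 0.7q = 2.6 + 0.17q → q* = 154.4828, p* = 28.8621.
With the tax, the buyer price exceeds the seller price by 44.9: (137 − 0.7q) − (2.6 + 0.17q) = 44.9 → q' = 102.8736.
Δq = 154.4828 − 102.8736 = 51.6092; the wedge equals the tax, 44.9.
Deadweight loss = ½ × 51.6092 × 44.9 = 1158.63.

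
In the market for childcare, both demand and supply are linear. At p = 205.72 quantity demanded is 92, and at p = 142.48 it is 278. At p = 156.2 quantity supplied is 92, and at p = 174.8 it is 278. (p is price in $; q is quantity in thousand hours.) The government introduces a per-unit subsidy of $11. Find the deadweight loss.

Demand slope = (142.48 − 205.72)/(278 − 92) = −0.34, so p = 237 − 0.34q.
Supply slope = (174.8 − 156.2)/(278 − 92) = 0.1, so p = 147 + 0.1q.
Competitive equilibrium: 237 − 0.34q = 147 + 0.1q → q* = 204.5455, p* = 167.4545.
The subsidy lowers effective supply by 11: p = 136 + 0.1q.
New quantity: 237 − 0.34q = 136 + 0.1q → q' = 229.5455.
Overproduction Δq = 229.5455 − 204.5455 = 25; wedge = subsidy = 11.
Deadweight loss = ½ × 25 × 11 = $137.50 thousand.

$137.50 thousand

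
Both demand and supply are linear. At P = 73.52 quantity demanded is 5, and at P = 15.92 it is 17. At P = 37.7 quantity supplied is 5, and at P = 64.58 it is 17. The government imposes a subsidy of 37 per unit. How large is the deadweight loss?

97.23

Demand slope = (15.92 − 73.52)/(17 − 5) = −4.8, so P = 97.52 − 4.8Q.
Supply slope = (64.58 − 37.7)/(17 − 5) = 2.24, so P = 26.5 + 2.24Q.
Competitive equilibrium: 97.52 − 4.8Q = 26.5 + 2.24Q → Q* = 10.0881, P* = 49.0973.
The subsidy lowers effective supply by 37: P = 2.24Q − 10.5.
New quantity: 97.52 − 4.8Q = 2.24Q − 10.5 → Q' = 15.3438.
Overproduction ΔQ = 15.3438 − 10.0881 = 5.2557; wedge = subsidy = 37.
DWL = ½ × 5.2557 × 37 = 97.23.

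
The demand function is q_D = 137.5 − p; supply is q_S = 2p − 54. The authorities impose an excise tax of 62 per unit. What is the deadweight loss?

In inverse form: demand p = 137.5 − q, supply p = 27 + 0.5q.
Competitive equilibrium: 137.5 − q = 27 + 0.5q → q* = 73.66667, p* = 63.83333.
With the tax, the buyer price exceeds the seller price by 62: (137.5 − q) − (27 + 0.5q) = 62 → q' = 32.33333.
Δq = 73.66667 − 32.33333 = 41.33334; the wedge equals the tax, 62.
Deadweight loss = ½ × 41.33334 × 62 = 1281.33.

1281.33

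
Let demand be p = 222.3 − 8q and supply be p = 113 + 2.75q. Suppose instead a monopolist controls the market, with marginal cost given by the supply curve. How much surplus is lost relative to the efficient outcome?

101.15

Competitive equilibrium: 222.3 − 8q = 113 + 2.75q → q* = 10.1674, p* = 140.9605.
Marginal revenue: MR = 222.3 − 16q. Set MR = MC: 222.3 − 16q = 113 + 2.75q → q_m = 5.8293.
Price p_m = 222.3 − 8·5.8293 = 175.6656; MC(q_m) = 113 + 2.75·5.8293 = 129.0306.
Competitive q* = 10.1674, so Δq = 4.3381; wedge = 175.6656 − 129.0306 = 46.635.
Welfare loss = ½ × 4.3381 × 46.635 = 101.15.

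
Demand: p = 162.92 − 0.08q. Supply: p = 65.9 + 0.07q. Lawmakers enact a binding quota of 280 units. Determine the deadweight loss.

Competitive equilibrium: 162.92 − 0.08q = 65.9 + 0.07q → q* = 646.8, p* = 111.176.
At q = 280: demand price = 162.92 − 0.08·280 = 140.52; supply price = 65.9 + 0.07·280 = 85.5.
Δq = 646.8 − 280 = 366.8; wedge = 140.52 − 85.5 = 55.02.
DWL = ½ × 366.8 × 55.02 = 10090.668.

10090.668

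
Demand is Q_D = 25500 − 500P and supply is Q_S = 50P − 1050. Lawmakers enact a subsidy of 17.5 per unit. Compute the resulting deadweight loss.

In inverse form: demand P = 51 − 0.002Q, supply P = 21 + 0.02Q.
Competitive equilibrium: 51 − 0.002Q = 21 + 0.02Q → Q* = 1363.6364, P* = 48.2727.
The subsidy lowers effective supply by 17.5: P = 3.5 + 0.02Q.
New quantity: 51 − 0.002Q = 3.5 + 0.02Q → Q' = 2159.0909.
Overproduction ΔQ = 2159.0909 − 1363.6364 = 795.4545; wedge = subsidy = 17.5.
Welfare loss = ½ × 795.4545 × 17.5 = 6960.23.

6960.23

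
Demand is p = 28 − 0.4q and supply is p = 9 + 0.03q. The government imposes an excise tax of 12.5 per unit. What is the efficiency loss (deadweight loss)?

181.69

Competitive equilibrium: 28 − 0.4q = 9 + 0.03q → q* = 44.186, p* = 10.3256.
With the tax, the buyer price exceeds the seller price by 12.5: (28 − 0.4q) − (9 + 0.03q) = 12.5 → q' = 15.1163.
Δq = 44.186 − 15.1163 = 29.0697; the wedge equals the tax, 12.5.
Deadweight loss = ½ × 29.0697 × 12.5 = 181.69.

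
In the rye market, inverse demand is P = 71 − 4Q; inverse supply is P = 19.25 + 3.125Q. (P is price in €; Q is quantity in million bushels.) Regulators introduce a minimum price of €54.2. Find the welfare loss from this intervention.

Competitive equilibrium: 71 − 4Q = 19.25 + 3.125Q → Q* = 7.2632, P* = 41.9474.
At the floor P = 54.2, quantity demanded = (71 − 54.2)/4 = 4.2.
Sellers' marginal cost at Q' = 4.2: 19.25 + 3.125·4.2 = 32.375.
ΔQ = 7.2632 − 4.2 = 3.0632; wedge = 54.2 − 32.375 = 21.825.
DWL = ½ × 3.0632 × 21.825 = €33.43 million.

€33.43 million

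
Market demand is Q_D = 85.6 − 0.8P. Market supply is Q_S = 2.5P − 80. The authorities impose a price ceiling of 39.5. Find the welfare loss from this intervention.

588.33

In inverse form: demand P = 107 − 1.25Q, supply P = 32 + 0.4Q.
Competitive equilibrium: 107 − 1.25Q = 32 + 0.4Q → Q* = 45.4545, P* = 50.1818.
At the ceiling P = 39.5, quantity supplied = (39.5 − 32)/0.4 = 18.75.
Willingness to pay at Q' = 18.75: 107 − 1.25·18.75 = 83.5625.
ΔQ = 45.4545 − 18.75 = 26.7045; wedge = 83.5625 − 39.5 = 44.0625.
DWL = ½ × 26.7045 × 44.0625 = 588.33.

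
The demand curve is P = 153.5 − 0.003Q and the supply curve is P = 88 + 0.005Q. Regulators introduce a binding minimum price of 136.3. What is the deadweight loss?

Competitive equilibrium: 153.5 − 0.003Q = 88 + 0.005Q → Q* = 8187.5, P* = 128.9375.
At the floor P = 136.3, quantity demanded = (153.5 − 136.3)/0.003 = 5733.333333.
Sellers' marginal cost at Q' = 5733.333333: 88 + 0.005·5733.333333 = 116.666667.
ΔQ = 8187.5 − 5733.333333 = 2454.166667; wedge = 136.3 − 116.666667 = 19.633333.
Welfare loss = ½ × 2454.166667 × 19.633333 = 24091.74.

24091.74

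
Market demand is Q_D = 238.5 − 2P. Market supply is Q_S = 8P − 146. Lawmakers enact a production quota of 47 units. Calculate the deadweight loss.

In inverse form: demand P = 119.25 − 0.5Q, supply P = 18.25 + 0.125Q.
Competitive equilibrium: 119.25 − 0.5Q = 18.25 + 0.125Q → Q* = 161.6, P* = 38.45.
At Q = 47: demand price = 119.25 − 0.5·47 = 95.75; supply price = 18.25 + 0.125·47 = 24.125.
ΔQ = 161.6 − 47 = 114.6; wedge = 95.75 − 24.125 = 71.625.
Welfare loss = ½ × 114.6 × 71.625 = 4104.11.

4104.11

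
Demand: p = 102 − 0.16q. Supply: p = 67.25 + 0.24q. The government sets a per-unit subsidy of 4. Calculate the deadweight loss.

20

Competitive equilibrium: 102 − 0.16q = 67.25 + 0.24q → q* = 86.875, p* = 88.1.
The subsidy lowers effective supply by 4: p = 63.25 + 0.24q.
New quantity: 102 − 0.16q = 63.25 + 0.24q → q' = 96.875.
Overproduction Δq = 96.875 − 86.875 = 10; wedge = subsidy = 4.
Welfare loss = ½ × 10 × 4 = 20.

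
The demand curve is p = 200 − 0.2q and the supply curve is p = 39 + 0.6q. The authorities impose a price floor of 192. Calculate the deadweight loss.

Competitive equilibrium: 200 − 0.2q = 39 + 0.6q → q* = 201.25, p* = 159.75.
At the floor p = 192, quantity demanded = (200 − 192)/0.2 = 40.
Sellers' marginal cost at q' = 40: 39 + 0.6·40 = 63.
Δq = 201.25 − 40 = 161.25; wedge = 192 − 63 = 129.
Welfare loss = ½ × 161.25 × 129 = 10400.625.

10400.625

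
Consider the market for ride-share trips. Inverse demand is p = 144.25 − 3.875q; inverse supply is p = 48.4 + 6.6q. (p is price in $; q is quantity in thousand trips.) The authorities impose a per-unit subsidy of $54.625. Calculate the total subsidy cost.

$784.70 thousand

Competitive equilibrium: 144.25 − 3.875q = 48.4 + 6.6q → q* = 9.1504, p* = 108.7924.
The subsidy lowers effective supply by 54.625: p = 6.6q − 6.225.
New quantity: 144.25 − 3.875q = 6.6q − 6.225 → q' = 14.3652.
Total subsidy cost = 54.625 × 14.3652 = $784.70 thousand.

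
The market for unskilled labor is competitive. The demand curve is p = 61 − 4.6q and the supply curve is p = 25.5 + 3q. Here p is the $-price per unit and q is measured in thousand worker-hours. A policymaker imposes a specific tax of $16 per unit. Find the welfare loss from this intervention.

Competitive equilibrium: 61 − 4.6q = 25.5 + 3q → q* = 4.6711, p* = 39.5132.
With the tax, the buyer price exceeds the seller price by 16: (61 − 4.6q) − (25.5 + 3q) = 16 → q' = 2.5658.
Δq = 4.6711 − 2.5658 = 2.1053; the wedge equals the tax, 16.
Welfare loss = ½ × 2.1053 × 16 = $16.84 thousand.

$16.84 thousand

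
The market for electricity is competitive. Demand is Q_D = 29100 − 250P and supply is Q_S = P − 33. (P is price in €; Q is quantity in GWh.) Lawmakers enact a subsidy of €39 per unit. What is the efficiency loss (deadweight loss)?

In inverse form: demand P = 116.4 − 0.004Q, supply P = 33 + Q.
Competitive equilibrium: 116.4 − 0.004Q = 33 + Q → Q* = 83.0677, P* = 116.0677.
The subsidy lowers effective supply by 39: P = Q − 6.
New quantity: 116.4 − 0.004Q = Q − 6 → Q' = 121.9124.
Overproduction ΔQ = 121.9124 − 83.0677 = 38.8447; wedge = subsidy = 39.
Welfare loss = ½ × 38.8447 × 39 = €757.47.

€757.47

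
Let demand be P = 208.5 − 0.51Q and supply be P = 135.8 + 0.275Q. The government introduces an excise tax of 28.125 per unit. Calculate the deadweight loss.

503.83

Competitive equilibrium: 208.5 − 0.51Q = 135.8 + 0.275Q → Q* = 92.6115, P* = 161.2682.
With the tax, the buyer price exceeds the seller price by 28.125: (208.5 − 0.51Q) − (135.8 + 0.275Q) = 28.125 → Q' = 56.7834.
ΔQ = 92.6115 − 56.7834 = 35.8281; the wedge equals the tax, 28.125.
Welfare loss = ½ × 35.8281 × 28.125 = 503.83.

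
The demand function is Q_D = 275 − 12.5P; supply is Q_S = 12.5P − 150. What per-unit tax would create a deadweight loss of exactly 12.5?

In inverse form: demand P = 22 − 0.08Q, supply P = 12 + 0.08Q.
Competitive equilibrium: 22 − 0.08Q = 12 + 0.08Q → Q* = 62.5, P* = 17.
A tax t gives ΔQ = t/0.16 and wedge t, so DWL = t²/0.32.
t²/0.32 = 12.5 → t² = 4 → t = 2.

2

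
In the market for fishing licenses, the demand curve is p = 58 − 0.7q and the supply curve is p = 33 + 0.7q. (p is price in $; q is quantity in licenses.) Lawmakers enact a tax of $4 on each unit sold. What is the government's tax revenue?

Competitive equilibrium: 58 − 0.7q = 33 + 0.7q → q* = 17.8571, p* = 45.5.
With the tax, the buyer price exceeds the seller price by 4: (58 − 0.7q) − (33 + 0.7q) = 4 → q' = 15.
Tax revenue = 4 × 15 = $60.

$60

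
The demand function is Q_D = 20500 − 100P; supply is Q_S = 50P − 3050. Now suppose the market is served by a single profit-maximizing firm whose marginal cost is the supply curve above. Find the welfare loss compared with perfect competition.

21600

In inverse form: demand P = 205 − 0.01Q, supply P = 61 + 0.02Q.
Competitive equilibrium: 205 − 0.01Q = 61 + 0.02Q → Q* = 4800, P* = 157.
Marginal revenue: MR = 205 − 0.02Q. Set MR = MC: 205 − 0.02Q = 61 + 0.02Q → Q_m = 3600.
Price P_m = 205 − 0.01·3600 = 169; MC(Q_m) = 61 + 0.02·3600 = 133.
Competitive Q* = 4800, so ΔQ = 1200; wedge = 169 − 133 = 36.
Deadweight loss = ½ × 1200 × 36 = 21600.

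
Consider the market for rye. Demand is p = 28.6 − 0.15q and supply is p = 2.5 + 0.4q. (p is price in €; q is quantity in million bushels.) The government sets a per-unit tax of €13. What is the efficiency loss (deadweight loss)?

€153.64 million

Competitive equilibrium: 28.6 − 0.15q = 2.5 + 0.4q → q* = 47.4545, p* = 21.4818.
With the tax, the buyer price exceeds the seller price by 13: (28.6 − 0.15q) − (2.5 + 0.4q) = 13 → q' = 23.8182.
Δq = 47.4545 − 23.8182 = 23.6363; the wedge equals the tax, 13.
Welfare loss = ½ × 23.6363 × 13 = €153.64 million.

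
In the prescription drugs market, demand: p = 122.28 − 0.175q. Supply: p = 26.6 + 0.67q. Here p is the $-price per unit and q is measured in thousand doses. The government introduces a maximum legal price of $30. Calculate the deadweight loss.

$4942.30 thousand

Competitive equilibrium: 122.28 − 0.175q = 26.6 + 0.67q → q* = 113.2308, p* = 102.4646.
At the ceiling p = 30, quantity supplied = (30 − 26.6)/0.67 = 5.0746.
Willingness to pay at q' = 5.0746: 122.28 − 0.175·5.0746 = 121.3919.
Δq = 113.2308 − 5.0746 = 108.1562; wedge = 121.3919 − 30 = 91.3919.
DWL = ½ × 108.1562 × 91.3919 = $4942.30 thousand.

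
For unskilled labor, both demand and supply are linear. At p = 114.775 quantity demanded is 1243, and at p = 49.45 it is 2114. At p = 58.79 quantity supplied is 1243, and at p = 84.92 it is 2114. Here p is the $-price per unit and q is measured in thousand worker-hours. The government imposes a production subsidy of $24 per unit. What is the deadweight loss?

$2742.86 thousand

Demand slope = (49.45 − 114.775)/(2114 − 1243) = −0.075, so p = 208 − 0.075q.
Supply slope = (84.92 − 58.79)/(2114 − 1243) = 0.03, so p = 21.5 + 0.03q.
Competitive equilibrium: 208 − 0.075q = 21.5 + 0.03q → q* = 1776.1905, p* = 74.7857.
The subsidy lowers effective supply by 24: p = 0.03q − 2.5.
New quantity: 208 − 0.075q = 0.03q − 2.5 → q' = 2004.7619.
Overproduction Δq = 2004.7619 − 1776.1905 = 228.5714; wedge = subsidy = 24.
Deadweight loss = ½ × 228.5714 × 24 = $2742.86 thousand.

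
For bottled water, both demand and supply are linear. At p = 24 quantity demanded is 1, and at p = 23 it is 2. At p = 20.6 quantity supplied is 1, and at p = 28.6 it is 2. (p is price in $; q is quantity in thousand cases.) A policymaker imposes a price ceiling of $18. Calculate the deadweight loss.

$2.22 thousand

Demand slope = (23 − 24)/(2 − 1) = −1, so p = 25 − q.
Supply slope = (28.6 − 20.6)/(2 − 1) = 8, so p = 12.6 + 8q.
Competitive equilibrium: 25 − q = 12.6 + 8q → q* = 1.3778, p* = 23.6222.
At the ceiling p = 18, quantity supplied = (18 − 12.6)/8 = 0.675.
Willingness to pay at q' = 0.675: 25 − 1·0.675 = 24.325.
Δq = 1.3778 − 0.675 = 0.7028; wedge = 24.325 − 18 = 6.325.
DWL = ½ × 0.7028 × 6.325 = $2.22 thousand.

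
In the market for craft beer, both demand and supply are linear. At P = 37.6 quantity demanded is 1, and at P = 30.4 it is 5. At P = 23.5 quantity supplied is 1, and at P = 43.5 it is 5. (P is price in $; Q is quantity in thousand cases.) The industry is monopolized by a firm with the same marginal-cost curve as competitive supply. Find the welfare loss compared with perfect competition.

Demand slope = (30.4 − 37.6)/(5 − 1) = −1.8, so P = 39.4 − 1.8Q.
Supply slope = (43.5 − 23.5)/(5 − 1) = 5, so P = 18.5 + 5Q.
Competitive equilibrium: 39.4 − 1.8Q = 18.5 + 5Q → Q* = 3.0735, P* = 33.8676.
Marginal revenue: MR = 39.4 − 3.6Q. Set MR = MC: 39.4 − 3.6Q = 18.5 + 5Q → Q_m = 2.4302.
Price P_m = 39.4 − 1.8·2.4302 = 35.0256; MC(Q_m) = 18.5 + 5·2.4302 = 30.651.
Competitive Q* = 3.0735, so ΔQ = 0.6433; wedge = 35.0256 − 30.651 = 4.3746.
Deadweight loss = ½ × 0.6433 × 4.3746 = $1.41 thousand.

$1.41 thousand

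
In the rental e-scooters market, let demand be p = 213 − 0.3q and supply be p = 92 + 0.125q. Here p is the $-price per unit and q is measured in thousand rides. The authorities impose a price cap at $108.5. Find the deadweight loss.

$4955.31 thousand

Competitive equilibrium: 213 − 0.3q = 92 + 0.125q → q* = 284.7059, p* = 127.5882.
At the ceiling p = 108.5, quantity supplied = (108.5 − 92)/0.125 = 132.
Willingness to pay at q' = 132: 213 − 0.3·132 = 173.4.
Δq = 284.7059 − 132 = 152.7059; wedge = 173.4 − 108.5 = 64.9.
DWL = ½ × 152.7059 × 64.9 = $4955.31 thousand.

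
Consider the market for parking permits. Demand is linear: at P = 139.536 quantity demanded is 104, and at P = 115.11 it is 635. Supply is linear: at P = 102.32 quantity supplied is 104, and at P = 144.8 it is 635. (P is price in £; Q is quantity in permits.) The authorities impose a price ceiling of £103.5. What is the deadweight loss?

£4960.92

Demand slope = (115.11 − 139.536)/(635 − 104) = −0.046, so P = 144.32 − 0.046Q.
Supply slope = (144.8 − 102.32)/(635 − 104) = 0.08, so P = 94 + 0.08Q.
Competitive equilibrium: 144.32 − 0.046Q = 94 + 0.08Q → Q* = 399.3651, P* = 125.9492.
At the ceiling P = 103.5, quantity supplied = (103.5 − 94)/0.08 = 118.75.
Willingness to pay at Q' = 118.75: 144.32 − 0.046·118.75 = 138.8575.
ΔQ = 399.3651 − 118.75 = 280.6151; wedge = 138.8575 − 103.5 = 35.3575.
Welfare loss = ½ × 280.6151 × 35.3575 = £4960.92.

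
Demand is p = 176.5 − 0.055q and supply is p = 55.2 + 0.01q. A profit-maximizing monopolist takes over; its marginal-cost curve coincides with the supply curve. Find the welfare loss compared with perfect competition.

Competitive equilibrium: 176.5 − 0.055q = 55.2 + 0.01q → q* = 1866.15385, p* = 73.86154.
Marginal revenue: MR = 176.5 − 0.11q. Set MR = MC: 176.5 − 0.11q = 55.2 + 0.01q → q_m = 1010.83333.
Price p_m = 176.5 − 0.055·1010.83333 = 120.90417; MC(q_m) = 55.2 + 0.01·1010.83333 = 65.30833.
Competitive q* = 1866.15385, so Δq = 855.32052; wedge = 120.90417 − 65.30833 = 55.59584.
Welfare loss = ½ × 855.32052 × 55.59584 = 23776.13.

23776.13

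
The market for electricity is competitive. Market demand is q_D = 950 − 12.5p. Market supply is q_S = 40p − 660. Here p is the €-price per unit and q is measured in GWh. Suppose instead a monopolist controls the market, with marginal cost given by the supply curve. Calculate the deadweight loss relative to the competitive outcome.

In inverse form: demand p = 76 − 0.08q, supply p = 16.5 + 0.025q.
Competitive equilibrium: 76 − 0.08q = 16.5 + 0.025q → q* = 566.66667, p* = 30.66667.
Marginal revenue: MR = 76 − 0.16q. Set MR = MC: 76 − 0.16q = 16.5 + 0.025q → q_m = 321.62162.
Price p_m = 76 − 0.08·321.62162 = 50.27027; MC(q_m) = 16.5 + 0.025·321.62162 = 24.54054.
Competitive q* = 566.66667, so Δq = 245.04505; wedge = 50.27027 − 24.54054 = 25.72973.
Welfare loss = ½ × 245.04505 × 25.72973 = €3152.47.

€3152.47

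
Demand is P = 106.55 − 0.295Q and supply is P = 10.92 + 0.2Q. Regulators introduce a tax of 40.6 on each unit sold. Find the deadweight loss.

1665.01

Competitive equilibrium: 106.55 − 0.295Q = 10.92 + 0.2Q → Q* = 193.1919, P* = 49.5584.
With the tax, the buyer price exceeds the seller price by 40.6: (106.55 − 0.295Q) − (10.92 + 0.2Q) = 40.6 → Q' = 111.1717.
ΔQ = 193.1919 − 111.1717 = 82.0202; the wedge equals the tax, 40.6.
Deadweight loss = ½ × 82.0202 × 40.6 = 1665.01.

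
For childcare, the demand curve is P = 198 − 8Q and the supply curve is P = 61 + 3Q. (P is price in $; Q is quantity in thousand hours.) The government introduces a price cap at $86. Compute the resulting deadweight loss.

Competitive equilibrium: 198 − 8Q = 61 + 3Q → Q* = 12.4545, P* = 98.3636.
At the ceiling P = 86, quantity supplied = (86 − 61)/3 = 8.3333.
Willingness to pay at Q' = 8.3333: 198 − 8·8.3333 = 131.3336.
ΔQ = 12.4545 − 8.3333 = 4.1212; wedge = 131.3336 − 86 = 45.3336.
The triangle = ½ × 4.1212 × 45.3336 = $93.41 thousand.

$93.41 thousand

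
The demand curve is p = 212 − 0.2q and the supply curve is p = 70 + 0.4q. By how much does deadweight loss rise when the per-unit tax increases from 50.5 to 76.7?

Competitive equilibrium: 212 − 0.2q = 70 + 0.4q → q* = 236.6667, p* = 164.6667.
For a per-unit tax t: Δq = t/0.6, so DWL = ½·t·(t/0.6) = t²/1.2.
At t = 50.5: DWL = 2125.208. At t = 76.7: DWL = 4902.408.
Increase = 4902.408 − 2125.208 = 2777.20.

2777.20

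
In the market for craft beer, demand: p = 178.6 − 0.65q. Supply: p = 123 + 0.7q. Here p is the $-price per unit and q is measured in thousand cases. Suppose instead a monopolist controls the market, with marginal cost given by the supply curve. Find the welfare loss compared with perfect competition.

Competitive equilibrium: 178.6 − 0.65q = 123 + 0.7q → q* = 41.1852, p* = 151.8296.
Marginal revenue: MR = 178.6 − 1.3q. Set MR = MC: 178.6 − 1.3q = 123 + 0.7q → q_m = 27.8.
Price p_m = 178.6 − 0.65·27.8 = 160.53; MC(q_m) = 123 + 0.7·27.8 = 142.46.
Competitive q* = 41.1852, so Δq = 13.3852; wedge = 160.53 − 142.46 = 18.07.
DWL = ½ × 13.3852 × 18.07 = $120.94 thousand.

$120.94 thousand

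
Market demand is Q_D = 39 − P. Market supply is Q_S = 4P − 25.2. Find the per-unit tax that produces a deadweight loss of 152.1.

19.5

In inverse form: demand P = 39 − Q, supply P = 6.3 + 0.25Q.
Competitive equilibrium: 39 − Q = 6.3 + 0.25Q → Q* = 26.16, P* = 12.84.
A tax t gives ΔQ = t/1.25 and wedge t, so DWL = t²/2.5.
t²/2.5 = 152.1 → t² = 380.25 → t = 19.5.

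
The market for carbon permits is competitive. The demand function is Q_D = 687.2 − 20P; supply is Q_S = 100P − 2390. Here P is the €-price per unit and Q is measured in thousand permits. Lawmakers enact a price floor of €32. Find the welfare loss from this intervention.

In inverse form: demand P = 34.36 − 0.05Q, supply P = 23.9 + 0.01Q.
Competitive equilibrium: 34.36 − 0.05Q = 23.9 + 0.01Q → Q* = 174.3333, P* = 25.6433.
At the floor P = 32, quantity demanded = (34.36 − 32)/0.05 = 47.2.
Sellers' marginal cost at Q' = 47.2: 23.9 + 0.01·47.2 = 24.372.
ΔQ = 174.3333 − 47.2 = 127.1333; wedge = 32 − 24.372 = 7.628.
The triangle = ½ × 127.1333 × 7.628 = €484.89 thousand.

€484.89 thousand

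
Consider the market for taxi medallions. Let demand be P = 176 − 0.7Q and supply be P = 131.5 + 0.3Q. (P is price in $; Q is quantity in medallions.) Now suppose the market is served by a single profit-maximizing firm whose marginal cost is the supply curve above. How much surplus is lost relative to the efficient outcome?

$167.88

Competitive equilibrium: 176 − 0.7Q = 131.5 + 0.3Q → Q* = 44.5, P* = 144.85.
Marginal revenue: MR = 176 − 1.4Q. Set MR = MC: 176 − 1.4Q = 131.5 + 0.3Q → Q_m = 26.1765.
Price P_m = 176 − 0.7·26.1765 = 157.6765; MC(Q_m) = 131.5 + 0.3·26.1765 = 139.353.
Competitive Q* = 44.5, so ΔQ = 18.3235; wedge = 157.6765 − 139.353 = 18.3235.
Deadweight loss = ½ × 18.3235 × 18.3235 = $167.88.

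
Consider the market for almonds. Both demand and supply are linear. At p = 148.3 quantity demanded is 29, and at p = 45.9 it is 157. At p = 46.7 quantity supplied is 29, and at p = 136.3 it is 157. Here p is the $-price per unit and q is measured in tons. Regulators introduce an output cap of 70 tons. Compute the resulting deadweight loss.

$536

Demand slope = (45.9 − 148.3)/(157 − 29) = −0.8, so p = 171.5 − 0.8q.
Supply slope = (136.3 − 46.7)/(157 − 29) = 0.7, so p = 26.4 + 0.7q.
Competitive equilibrium: 171.5 − 0.8q = 26.4 + 0.7q → q* = 96.7333, p* = 94.1133.
At q = 70: demand price = 171.5 − 0.8·70 = 115.5; supply price = 26.4 + 0.7·70 = 75.4.
Δq = 96.7333 − 70 = 26.7333; wedge = 115.5 − 75.4 = 40.1.
Welfare loss = ½ × 26.7333 × 40.1 = $536.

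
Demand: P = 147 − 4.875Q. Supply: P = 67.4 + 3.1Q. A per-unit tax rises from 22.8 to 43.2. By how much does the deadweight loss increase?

84.41

Competitive equilibrium: 147 − 4.875Q = 67.4 + 3.1Q → Q* = 9.9812, P* = 98.3417.
For a per-unit tax t: ΔQ = t/7.975, so DWL = ½·t·(t/7.975) = t²/15.95.
At t = 22.8: DWL = 32.592. At t = 43.2: DWL = 117.006.
Increase = 117.006 − 32.592 = 84.41.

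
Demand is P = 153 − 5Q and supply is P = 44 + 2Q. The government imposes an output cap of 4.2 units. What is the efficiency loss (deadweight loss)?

Competitive equilibrium: 153 − 5Q = 44 + 2Q → Q* = 15.5714, P* = 75.1429.
At Q = 4.2: demand price = 153 − 5·4.2 = 132; supply price = 44 + 2·4.2 = 52.4.
ΔQ = 15.5714 − 4.2 = 11.3714; wedge = 132 − 52.4 = 79.6.
Welfare loss = ½ × 11.3714 × 79.6 = 452.58.

452.58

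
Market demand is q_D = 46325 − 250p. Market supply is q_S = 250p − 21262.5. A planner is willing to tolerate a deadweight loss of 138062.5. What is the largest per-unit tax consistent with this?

47

In inverse form: demand p = 185.3 − 0.004q, supply p = 85.05 + 0.004q.
Competitive equilibrium: 185.3 − 0.004q = 85.05 + 0.004q → q* = 12531.25, p* = 135.175.
A tax t gives Δq = t/0.008 and wedge t, so DWL = t²/0.016.
t²/0.016 = 138062.5 → t² = 2209 → t = 47.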